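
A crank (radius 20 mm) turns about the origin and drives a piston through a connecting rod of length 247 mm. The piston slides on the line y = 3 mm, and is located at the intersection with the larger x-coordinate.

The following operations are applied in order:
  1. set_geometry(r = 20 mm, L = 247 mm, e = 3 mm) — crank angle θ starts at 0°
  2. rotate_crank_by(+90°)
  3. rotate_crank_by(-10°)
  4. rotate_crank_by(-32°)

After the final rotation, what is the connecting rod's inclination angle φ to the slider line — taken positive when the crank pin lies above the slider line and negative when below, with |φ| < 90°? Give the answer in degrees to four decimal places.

set_geometry: r = 20 mm, L = 247 mm, e = 3 mm; θ ← 0°
rotate_crank_by(+90°): θ ← 0° +90° = 90°
rotate_crank_by(-10°): θ ← 90° -10° = 80°
rotate_crank_by(-32°): θ ← 80° -32° = 48°
crank pin P = (r cos θ, r sin θ) = (13.382612, 14.862897)
h = r sin θ − e = 14.862897 − 3 = 11.862897
sin φ = h / L = 11.862897 / 247 = 0.04802792
φ = arcsin(0.04802792) = 2.752856°

2.7529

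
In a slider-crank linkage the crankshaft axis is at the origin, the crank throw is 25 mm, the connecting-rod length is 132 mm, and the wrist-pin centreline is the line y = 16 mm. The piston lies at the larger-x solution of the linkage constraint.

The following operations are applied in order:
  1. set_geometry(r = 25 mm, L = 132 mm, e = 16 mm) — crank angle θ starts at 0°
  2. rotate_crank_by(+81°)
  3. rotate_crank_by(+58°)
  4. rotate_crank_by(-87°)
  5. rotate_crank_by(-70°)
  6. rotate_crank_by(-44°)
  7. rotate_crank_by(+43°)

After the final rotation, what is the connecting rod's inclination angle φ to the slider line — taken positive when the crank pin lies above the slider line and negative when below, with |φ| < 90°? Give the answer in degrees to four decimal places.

-10.5371

set_geometry: r = 25 mm, L = 132 mm, e = 16 mm; θ ← 0°
rotate_crank_by(+81°): θ ← 0° +81° = 81°
rotate_crank_by(+58°): θ ← 81° +58° = 139°
rotate_crank_by(-87°): θ ← 139° -87° = 52°
rotate_crank_by(-70°): θ ← 52° -70° = -18°
rotate_crank_by(-44°): θ ← -18° -44° = -62°
rotate_crank_by(+43°): θ ← -62° +43° = -19°
crank pin P = (r cos θ, r sin θ) = (23.637964, -8.139204)
h = r sin θ − e = -8.139204 − 16 = -24.139204
sin φ = h / L = -24.139204 / 132 = -0.18287276
φ = arcsin(-0.18287276) = -10.537135°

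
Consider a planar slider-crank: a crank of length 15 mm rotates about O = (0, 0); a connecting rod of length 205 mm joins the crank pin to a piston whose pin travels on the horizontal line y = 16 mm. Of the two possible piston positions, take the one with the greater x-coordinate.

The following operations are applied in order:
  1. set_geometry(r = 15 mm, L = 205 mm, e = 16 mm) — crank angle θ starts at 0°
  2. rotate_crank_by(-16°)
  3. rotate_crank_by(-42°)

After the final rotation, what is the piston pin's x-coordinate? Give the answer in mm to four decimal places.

210.9269

set_geometry: r = 15 mm, L = 205 mm, e = 16 mm; θ ← 0°
rotate_crank_by(-16°): θ ← 0° -16° = -16°
rotate_crank_by(-42°): θ ← -16° -42° = -58°
crank pin P = (r cos θ, r sin θ) = (7.948789, -12.720721)
h = r sin θ − e = -12.720721 − 16 = -28.720721
x = r cos θ + √(L² − h²) = 7.948789 + √(42025.0 − 824.8798) = 7.948789 + 202.978127 = 210.926916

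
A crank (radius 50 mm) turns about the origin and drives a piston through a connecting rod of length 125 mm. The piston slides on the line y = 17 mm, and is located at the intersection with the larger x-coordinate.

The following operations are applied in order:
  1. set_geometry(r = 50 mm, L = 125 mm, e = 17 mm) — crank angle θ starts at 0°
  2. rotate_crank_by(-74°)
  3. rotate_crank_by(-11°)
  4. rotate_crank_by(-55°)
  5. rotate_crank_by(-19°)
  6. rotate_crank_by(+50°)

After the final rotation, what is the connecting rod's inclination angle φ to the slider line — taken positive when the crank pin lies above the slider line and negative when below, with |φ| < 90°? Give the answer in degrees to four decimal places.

-30.9445

set_geometry: r = 50 mm, L = 125 mm, e = 17 mm; θ ← 0°
rotate_crank_by(-74°): θ ← 0° -74° = -74°
rotate_crank_by(-11°): θ ← -74° -11° = -85°
rotate_crank_by(-55°): θ ← -85° -55° = -140°
rotate_crank_by(-19°): θ ← -140° -19° = -159°
rotate_crank_by(+50°): θ ← -159° +50° = -109°
crank pin P = (r cos θ, r sin θ) = (-16.278408, -47.275929)
h = r sin θ − e = -47.275929 − 17 = -64.275929
sin φ = h / L = -64.275929 / 125 = -0.51420743
φ = arcsin(-0.51420743) = -30.944493°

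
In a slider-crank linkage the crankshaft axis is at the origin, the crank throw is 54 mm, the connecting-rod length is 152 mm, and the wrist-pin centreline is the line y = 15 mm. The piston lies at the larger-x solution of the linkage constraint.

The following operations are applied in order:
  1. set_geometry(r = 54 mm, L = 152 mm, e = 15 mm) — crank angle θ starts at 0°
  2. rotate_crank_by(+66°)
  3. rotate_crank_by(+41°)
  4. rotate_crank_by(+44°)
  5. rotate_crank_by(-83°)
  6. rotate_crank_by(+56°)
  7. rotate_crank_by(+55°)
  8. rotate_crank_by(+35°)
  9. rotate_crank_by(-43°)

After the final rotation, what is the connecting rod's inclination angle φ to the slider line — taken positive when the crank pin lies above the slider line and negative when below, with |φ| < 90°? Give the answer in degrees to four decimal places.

-2.4707

set_geometry: r = 54 mm, L = 152 mm, e = 15 mm; θ ← 0°
rotate_crank_by(+66°): θ ← 0° +66° = 66°
rotate_crank_by(+41°): θ ← 66° +41° = 107°
rotate_crank_by(+44°): θ ← 107° +44° = 151°
rotate_crank_by(-83°): θ ← 151° -83° = 68°
rotate_crank_by(+56°): θ ← 68° +56° = 124°
rotate_crank_by(+55°): θ ← 124° +55° = 179°
rotate_crank_by(+35°): θ ← 179° +35° = 214°
rotate_crank_by(-43°): θ ← 214° -43° = 171°
crank pin P = (r cos θ, r sin θ) = (-53.335170, 8.447461)
h = r sin θ − e = 8.447461 − 15 = -6.552539
sin φ = h / L = -6.552539 / 152 = -0.04310881
φ = arcsin(-0.04310881) = -2.470718°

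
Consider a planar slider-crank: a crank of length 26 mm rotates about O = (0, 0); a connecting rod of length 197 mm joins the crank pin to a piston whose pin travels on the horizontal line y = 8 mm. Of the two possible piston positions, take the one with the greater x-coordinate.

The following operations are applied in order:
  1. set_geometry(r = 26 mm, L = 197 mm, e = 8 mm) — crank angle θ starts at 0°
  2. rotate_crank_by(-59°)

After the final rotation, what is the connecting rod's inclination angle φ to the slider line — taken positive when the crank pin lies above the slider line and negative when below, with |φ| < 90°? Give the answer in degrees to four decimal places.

-8.8436

set_geometry: r = 26 mm, L = 197 mm, e = 8 mm; θ ← 0°
rotate_crank_by(-59°): θ ← 0° -59° = -59°
crank pin P = (r cos θ, r sin θ) = (13.390990, -22.286350)
h = r sin θ − e = -22.286350 − 8 = -30.286350
sin φ = h / L = -30.286350 / 197 = -0.15373782
φ = arcsin(-0.15373782) = -8.843601°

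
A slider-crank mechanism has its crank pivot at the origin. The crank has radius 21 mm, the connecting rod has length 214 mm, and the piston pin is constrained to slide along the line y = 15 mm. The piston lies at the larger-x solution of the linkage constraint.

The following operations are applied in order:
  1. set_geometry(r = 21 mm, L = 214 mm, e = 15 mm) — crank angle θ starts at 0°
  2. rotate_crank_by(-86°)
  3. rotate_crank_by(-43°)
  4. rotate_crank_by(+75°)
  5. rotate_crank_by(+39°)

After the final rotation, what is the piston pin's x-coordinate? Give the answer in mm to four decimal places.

233.3065

set_geometry: r = 21 mm, L = 214 mm, e = 15 mm; θ ← 0°
rotate_crank_by(-86°): θ ← 0° -86° = -86°
rotate_crank_by(-43°): θ ← -86° -43° = -129°
rotate_crank_by(+75°): θ ← -129° +75° = -54°
rotate_crank_by(+39°): θ ← -54° +39° = -15°
crank pin P = (r cos θ, r sin θ) = (20.284442, -5.435200)
h = r sin θ − e = -5.435200 − 15 = -20.435200
x = r cos θ + √(L² − h²) = 20.284442 + √(45796.0 − 417.5974) = 20.284442 + 213.022071 = 233.306513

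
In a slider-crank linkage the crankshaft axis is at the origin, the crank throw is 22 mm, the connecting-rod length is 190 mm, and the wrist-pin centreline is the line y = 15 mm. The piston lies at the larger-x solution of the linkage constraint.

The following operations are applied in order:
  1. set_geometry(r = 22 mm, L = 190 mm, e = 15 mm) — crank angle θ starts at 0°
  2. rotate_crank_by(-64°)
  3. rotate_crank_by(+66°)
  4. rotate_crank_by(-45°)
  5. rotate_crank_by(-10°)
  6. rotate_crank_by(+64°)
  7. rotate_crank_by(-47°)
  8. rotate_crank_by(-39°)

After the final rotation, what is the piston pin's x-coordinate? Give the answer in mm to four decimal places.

set_geometry: r = 22 mm, L = 190 mm, e = 15 mm; θ ← 0°
rotate_crank_by(-64°): θ ← 0° -64° = -64°
rotate_crank_by(+66°): θ ← -64° +66° = 2°
rotate_crank_by(-45°): θ ← 2° -45° = -43°
rotate_crank_by(-10°): θ ← -43° -10° = -53°
rotate_crank_by(+64°): θ ← -53° +64° = 11°
rotate_crank_by(-47°): θ ← 11° -47° = -36°
rotate_crank_by(-39°): θ ← -36° -39° = -75°
crank pin P = (r cos θ, r sin θ) = (5.694019, -21.250368)
h = r sin θ − e = -21.250368 − 15 = -36.250368
x = r cos θ + √(L² − h²) = 5.694019 + √(36100.0 − 1314.0892) = 5.694019 + 186.509814 = 192.203833

192.2038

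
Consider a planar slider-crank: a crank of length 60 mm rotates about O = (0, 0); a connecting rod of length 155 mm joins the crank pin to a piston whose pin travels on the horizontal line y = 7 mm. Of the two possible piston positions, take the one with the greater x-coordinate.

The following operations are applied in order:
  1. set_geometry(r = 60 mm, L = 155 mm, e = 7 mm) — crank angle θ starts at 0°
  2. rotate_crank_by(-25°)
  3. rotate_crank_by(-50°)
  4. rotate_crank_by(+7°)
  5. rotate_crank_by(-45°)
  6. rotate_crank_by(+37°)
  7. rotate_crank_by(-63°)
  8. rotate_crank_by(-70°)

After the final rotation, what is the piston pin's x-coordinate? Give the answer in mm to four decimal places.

set_geometry: r = 60 mm, L = 155 mm, e = 7 mm; θ ← 0°
rotate_crank_by(-25°): θ ← 0° -25° = -25°
rotate_crank_by(-50°): θ ← -25° -50° = -75°
rotate_crank_by(+7°): θ ← -75° +7° = -68°
rotate_crank_by(-45°): θ ← -68° -45° = -113°
rotate_crank_by(+37°): θ ← -113° +37° = -76°
rotate_crank_by(-63°): θ ← -76° -63° = -139°
rotate_crank_by(-70°): θ ← -139° -70° = -209°
crank pin P = (r cos θ, r sin θ) = (-52.477182, 29.088577)
h = r sin θ − e = 29.088577 − 7 = 22.088577
x = r cos θ + √(L² − h²) = -52.477182 + √(24025.0 − 487.9052) = -52.477182 + 153.418039 = 100.940857

100.9409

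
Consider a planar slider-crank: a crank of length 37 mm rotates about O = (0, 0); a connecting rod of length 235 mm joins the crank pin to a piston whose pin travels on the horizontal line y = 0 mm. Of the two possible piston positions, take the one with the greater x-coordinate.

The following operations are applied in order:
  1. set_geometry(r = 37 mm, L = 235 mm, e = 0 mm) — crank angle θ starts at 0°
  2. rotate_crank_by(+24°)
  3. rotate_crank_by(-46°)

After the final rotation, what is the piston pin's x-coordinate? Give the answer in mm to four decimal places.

set_geometry: r = 37 mm, L = 235 mm, e = 0 mm; θ ← 0°
rotate_crank_by(+24°): θ ← 0° +24° = 24°
rotate_crank_by(-46°): θ ← 24° -46° = -22°
crank pin P = (r cos θ, r sin θ) = (34.305803, -13.860444)
h = r sin θ − e = -13.860444 − 0 = -13.860444
x = r cos θ + √(L² − h²) = 34.305803 + √(55225.0 − 192.1119) = 34.305803 + 234.590895 = 268.896698

268.8967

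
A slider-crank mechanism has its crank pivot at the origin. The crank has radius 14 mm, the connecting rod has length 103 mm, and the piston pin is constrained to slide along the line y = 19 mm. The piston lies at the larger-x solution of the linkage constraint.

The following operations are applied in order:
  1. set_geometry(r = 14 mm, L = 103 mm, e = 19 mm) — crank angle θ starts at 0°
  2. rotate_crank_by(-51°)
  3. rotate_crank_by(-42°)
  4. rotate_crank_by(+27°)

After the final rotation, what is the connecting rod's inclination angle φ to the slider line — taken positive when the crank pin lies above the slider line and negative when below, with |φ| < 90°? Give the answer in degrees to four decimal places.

-17.9771

set_geometry: r = 14 mm, L = 103 mm, e = 19 mm; θ ← 0°
rotate_crank_by(-51°): θ ← 0° -51° = -51°
rotate_crank_by(-42°): θ ← -51° -42° = -93°
rotate_crank_by(+27°): θ ← -93° +27° = -66°
crank pin P = (r cos θ, r sin θ) = (5.694313, -12.789636)
h = r sin θ − e = -12.789636 − 19 = -31.789636
sin φ = h / L = -31.789636 / 103 = -0.30863725
φ = arcsin(-0.30863725) = -17.977124°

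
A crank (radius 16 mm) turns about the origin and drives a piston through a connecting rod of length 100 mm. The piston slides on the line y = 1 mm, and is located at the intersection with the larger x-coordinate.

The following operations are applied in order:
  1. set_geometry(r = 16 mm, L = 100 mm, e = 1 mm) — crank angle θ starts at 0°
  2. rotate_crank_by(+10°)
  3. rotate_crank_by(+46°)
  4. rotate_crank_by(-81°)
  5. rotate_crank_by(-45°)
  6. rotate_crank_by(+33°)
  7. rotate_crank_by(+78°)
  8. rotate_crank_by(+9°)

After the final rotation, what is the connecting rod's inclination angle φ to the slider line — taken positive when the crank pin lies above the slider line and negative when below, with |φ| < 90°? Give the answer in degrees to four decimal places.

set_geometry: r = 16 mm, L = 100 mm, e = 1 mm; θ ← 0°
rotate_crank_by(+10°): θ ← 0° +10° = 10°
rotate_crank_by(+46°): θ ← 10° +46° = 56°
rotate_crank_by(-81°): θ ← 56° -81° = -25°
rotate_crank_by(-45°): θ ← -25° -45° = -70°
rotate_crank_by(+33°): θ ← -70° +33° = -37°
rotate_crank_by(+78°): θ ← -37° +78° = 41°
rotate_crank_by(+9°): θ ← 41° +9° = 50°
crank pin P = (r cos θ, r sin θ) = (10.284602, 12.256711)
h = r sin θ − e = 12.256711 − 1 = 11.256711
sin φ = h / L = 11.256711 / 100 = 0.11256711
φ = arcsin(0.11256711) = 6.463320°

6.4633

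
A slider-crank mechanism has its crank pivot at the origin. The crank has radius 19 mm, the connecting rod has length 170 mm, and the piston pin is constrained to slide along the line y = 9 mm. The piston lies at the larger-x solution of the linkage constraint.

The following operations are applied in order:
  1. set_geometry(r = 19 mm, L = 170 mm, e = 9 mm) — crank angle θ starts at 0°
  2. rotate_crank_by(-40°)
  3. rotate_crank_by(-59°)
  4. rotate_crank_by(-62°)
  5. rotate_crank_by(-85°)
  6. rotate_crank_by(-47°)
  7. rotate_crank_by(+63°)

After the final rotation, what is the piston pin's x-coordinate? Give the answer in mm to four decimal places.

157.6963

set_geometry: r = 19 mm, L = 170 mm, e = 9 mm; θ ← 0°
rotate_crank_by(-40°): θ ← 0° -40° = -40°
rotate_crank_by(-59°): θ ← -40° -59° = -99°
rotate_crank_by(-62°): θ ← -99° -62° = -161°
rotate_crank_by(-85°): θ ← -161° -85° = -246°
rotate_crank_by(-47°): θ ← -246° -47° = -293°
rotate_crank_by(+63°): θ ← -293° +63° = -230°
crank pin P = (r cos θ, r sin θ) = (-12.212965, 14.554844)
h = r sin θ − e = 14.554844 − 9 = 5.554844
x = r cos θ + √(L² − h²) = -12.212965 + √(28900.0 − 30.8563) = -12.212965 + 169.909222 = 157.696257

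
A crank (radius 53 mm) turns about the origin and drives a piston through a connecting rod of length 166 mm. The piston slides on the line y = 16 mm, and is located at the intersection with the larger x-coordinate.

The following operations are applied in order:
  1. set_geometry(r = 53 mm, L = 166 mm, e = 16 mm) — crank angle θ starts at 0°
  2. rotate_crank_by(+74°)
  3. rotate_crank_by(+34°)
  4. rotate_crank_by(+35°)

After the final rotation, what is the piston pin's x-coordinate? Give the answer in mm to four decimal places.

set_geometry: r = 53 mm, L = 166 mm, e = 16 mm; θ ← 0°
rotate_crank_by(+74°): θ ← 0° +74° = 74°
rotate_crank_by(+34°): θ ← 74° +34° = 108°
rotate_crank_by(+35°): θ ← 108° +35° = 143°
crank pin P = (r cos θ, r sin θ) = (-42.327682, 31.896196)
h = r sin θ − e = 31.896196 − 16 = 15.896196
x = r cos θ + √(L² − h²) = -42.327682 + √(27556.0 − 252.6891) = -42.327682 + 165.237135 = 122.909453

122.9095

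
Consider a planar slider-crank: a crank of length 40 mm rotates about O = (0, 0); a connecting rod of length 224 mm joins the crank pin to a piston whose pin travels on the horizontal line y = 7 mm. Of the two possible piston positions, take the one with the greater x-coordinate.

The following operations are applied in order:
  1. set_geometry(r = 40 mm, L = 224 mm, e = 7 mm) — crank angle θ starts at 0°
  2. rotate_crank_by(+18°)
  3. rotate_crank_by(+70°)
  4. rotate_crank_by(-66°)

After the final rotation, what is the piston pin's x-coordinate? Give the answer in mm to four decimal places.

set_geometry: r = 40 mm, L = 224 mm, e = 7 mm; θ ← 0°
rotate_crank_by(+18°): θ ← 0° +18° = 18°
rotate_crank_by(+70°): θ ← 18° +70° = 88°
rotate_crank_by(-66°): θ ← 88° -66° = 22°
crank pin P = (r cos θ, r sin θ) = (37.087354, 14.984264)
h = r sin θ − e = 14.984264 − 7 = 7.984264
x = r cos θ + √(L² − h²) = 37.087354 + √(50176.0 − 63.7485) = 37.087354 + 223.857659 = 260.945013

260.9450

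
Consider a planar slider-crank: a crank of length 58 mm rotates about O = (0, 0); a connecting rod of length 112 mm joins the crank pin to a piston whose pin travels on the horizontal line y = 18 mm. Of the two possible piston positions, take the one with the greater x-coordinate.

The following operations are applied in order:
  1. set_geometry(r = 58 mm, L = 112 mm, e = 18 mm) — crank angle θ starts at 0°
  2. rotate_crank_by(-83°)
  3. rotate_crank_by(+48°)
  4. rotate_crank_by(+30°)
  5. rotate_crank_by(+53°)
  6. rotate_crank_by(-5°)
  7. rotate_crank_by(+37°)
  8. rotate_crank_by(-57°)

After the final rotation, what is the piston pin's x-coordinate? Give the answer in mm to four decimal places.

set_geometry: r = 58 mm, L = 112 mm, e = 18 mm; θ ← 0°
rotate_crank_by(-83°): θ ← 0° -83° = -83°
rotate_crank_by(+48°): θ ← -83° +48° = -35°
rotate_crank_by(+30°): θ ← -35° +30° = -5°
rotate_crank_by(+53°): θ ← -5° +53° = 48°
rotate_crank_by(-5°): θ ← 48° -5° = 43°
rotate_crank_by(+37°): θ ← 43° +37° = 80°
rotate_crank_by(-57°): θ ← 80° -57° = 23°
crank pin P = (r cos θ, r sin θ) = (53.389282, 22.662405)
h = r sin θ − e = 22.662405 − 18 = 4.662405
x = r cos θ + √(L² − h²) = 53.389282 + √(12544.0 − 21.7380) = 53.389282 + 111.902913 = 165.292195

165.2922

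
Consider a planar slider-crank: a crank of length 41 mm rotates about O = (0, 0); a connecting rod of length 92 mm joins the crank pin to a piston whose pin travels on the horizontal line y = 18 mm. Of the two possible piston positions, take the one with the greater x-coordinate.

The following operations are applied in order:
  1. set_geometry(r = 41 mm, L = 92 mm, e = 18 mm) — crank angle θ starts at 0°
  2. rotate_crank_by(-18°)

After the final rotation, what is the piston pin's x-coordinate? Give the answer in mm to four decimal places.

125.7307

set_geometry: r = 41 mm, L = 92 mm, e = 18 mm; θ ← 0°
rotate_crank_by(-18°): θ ← 0° -18° = -18°
crank pin P = (r cos θ, r sin θ) = (38.993317, -12.669697)
h = r sin θ − e = -12.669697 − 18 = -30.669697
x = r cos θ + √(L² − h²) = 38.993317 + √(8464.0 − 940.6303) = 38.993317 + 86.737360 = 125.730678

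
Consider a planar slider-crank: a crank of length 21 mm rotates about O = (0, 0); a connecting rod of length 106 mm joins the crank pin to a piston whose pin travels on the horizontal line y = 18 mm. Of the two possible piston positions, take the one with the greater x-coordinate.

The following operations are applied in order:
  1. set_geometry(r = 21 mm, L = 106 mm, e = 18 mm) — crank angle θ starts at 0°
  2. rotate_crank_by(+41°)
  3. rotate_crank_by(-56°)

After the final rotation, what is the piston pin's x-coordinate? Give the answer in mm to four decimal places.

123.6614

set_geometry: r = 21 mm, L = 106 mm, e = 18 mm; θ ← 0°
rotate_crank_by(+41°): θ ← 0° +41° = 41°
rotate_crank_by(-56°): θ ← 41° -56° = -15°
crank pin P = (r cos θ, r sin θ) = (20.284442, -5.435200)
h = r sin θ − e = -5.435200 − 18 = -23.435200
x = r cos θ + √(L² − h²) = 20.284442 + √(11236.0 − 549.2086) = 20.284442 + 103.376938 = 123.661381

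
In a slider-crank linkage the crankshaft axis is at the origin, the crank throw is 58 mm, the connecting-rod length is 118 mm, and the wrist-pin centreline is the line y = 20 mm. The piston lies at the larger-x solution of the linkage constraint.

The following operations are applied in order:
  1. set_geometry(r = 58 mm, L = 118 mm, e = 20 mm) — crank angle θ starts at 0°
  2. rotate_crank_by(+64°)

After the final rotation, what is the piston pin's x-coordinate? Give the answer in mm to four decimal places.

set_geometry: r = 58 mm, L = 118 mm, e = 20 mm; θ ← 0°
rotate_crank_by(+64°): θ ← 0° +64° = 64°
crank pin P = (r cos θ, r sin θ) = (25.425527, 52.130055)
h = r sin θ − e = 52.130055 − 20 = 32.130055
x = r cos θ + √(L² − h²) = 25.425527 + √(13924.0 − 1032.3404) = 25.425527 + 113.541444 = 138.966971

138.9670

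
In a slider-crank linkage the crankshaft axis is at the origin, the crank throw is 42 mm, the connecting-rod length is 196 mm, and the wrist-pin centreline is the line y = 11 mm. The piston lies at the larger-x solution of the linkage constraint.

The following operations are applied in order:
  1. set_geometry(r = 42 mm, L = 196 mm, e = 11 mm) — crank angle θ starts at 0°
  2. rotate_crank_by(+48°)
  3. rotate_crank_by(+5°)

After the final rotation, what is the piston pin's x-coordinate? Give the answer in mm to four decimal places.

219.9756

set_geometry: r = 42 mm, L = 196 mm, e = 11 mm; θ ← 0°
rotate_crank_by(+48°): θ ← 0° +48° = 48°
rotate_crank_by(+5°): θ ← 48° +5° = 53°
crank pin P = (r cos θ, r sin θ) = (25.276231, 33.542691)
h = r sin θ − e = 33.542691 − 11 = 22.542691
x = r cos θ + √(L² − h²) = 25.276231 + √(38416.0 − 508.1729) = 25.276231 + 194.699325 = 219.975556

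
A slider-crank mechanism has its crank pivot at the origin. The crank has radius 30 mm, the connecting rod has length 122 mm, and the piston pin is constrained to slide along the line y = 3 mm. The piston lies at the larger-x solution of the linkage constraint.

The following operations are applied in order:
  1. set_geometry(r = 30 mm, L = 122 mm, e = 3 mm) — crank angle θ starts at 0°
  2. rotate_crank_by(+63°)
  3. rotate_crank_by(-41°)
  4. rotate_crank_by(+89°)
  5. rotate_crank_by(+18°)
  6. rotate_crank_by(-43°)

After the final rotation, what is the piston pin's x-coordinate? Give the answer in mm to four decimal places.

121.0840

set_geometry: r = 30 mm, L = 122 mm, e = 3 mm; θ ← 0°
rotate_crank_by(+63°): θ ← 0° +63° = 63°
rotate_crank_by(-41°): θ ← 63° -41° = 22°
rotate_crank_by(+89°): θ ← 22° +89° = 111°
rotate_crank_by(+18°): θ ← 111° +18° = 129°
rotate_crank_by(-43°): θ ← 129° -43° = 86°
crank pin P = (r cos θ, r sin θ) = (2.092694, 29.926922)
h = r sin θ − e = 29.926922 − 3 = 26.926922
x = r cos θ + √(L² − h²) = 2.092694 + √(14884.0 − 725.0591) = 2.092694 + 118.991348 = 121.084042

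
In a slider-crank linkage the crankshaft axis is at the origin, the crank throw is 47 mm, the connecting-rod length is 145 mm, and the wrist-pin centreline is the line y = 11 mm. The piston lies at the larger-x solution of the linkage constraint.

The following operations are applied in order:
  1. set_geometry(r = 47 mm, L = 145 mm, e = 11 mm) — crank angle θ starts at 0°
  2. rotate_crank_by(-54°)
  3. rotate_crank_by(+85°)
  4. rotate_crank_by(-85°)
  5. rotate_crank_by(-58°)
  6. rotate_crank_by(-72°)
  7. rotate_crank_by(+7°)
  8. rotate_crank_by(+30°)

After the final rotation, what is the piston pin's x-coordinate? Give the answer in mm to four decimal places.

set_geometry: r = 47 mm, L = 145 mm, e = 11 mm; θ ← 0°
rotate_crank_by(-54°): θ ← 0° -54° = -54°
rotate_crank_by(+85°): θ ← -54° +85° = 31°
rotate_crank_by(-85°): θ ← 31° -85° = -54°
rotate_crank_by(-58°): θ ← -54° -58° = -112°
rotate_crank_by(-72°): θ ← -112° -72° = -184°
rotate_crank_by(+7°): θ ← -184° +7° = -177°
rotate_crank_by(+30°): θ ← -177° +30° = -147°
crank pin P = (r cos θ, r sin θ) = (-39.417517, -25.598035)
h = r sin θ − e = -25.598035 − 11 = -36.598035
x = r cos θ + √(L² − h²) = -39.417517 + √(21025.0 − 1339.4161) = -39.417517 + 140.305324 = 100.887807

100.8878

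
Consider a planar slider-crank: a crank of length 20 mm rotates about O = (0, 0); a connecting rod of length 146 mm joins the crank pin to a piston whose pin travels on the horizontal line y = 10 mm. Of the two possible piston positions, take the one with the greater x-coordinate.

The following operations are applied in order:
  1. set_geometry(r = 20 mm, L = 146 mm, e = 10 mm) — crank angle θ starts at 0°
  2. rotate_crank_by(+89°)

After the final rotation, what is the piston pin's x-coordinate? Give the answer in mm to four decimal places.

set_geometry: r = 20 mm, L = 146 mm, e = 10 mm; θ ← 0°
rotate_crank_by(+89°): θ ← 0° +89° = 89°
crank pin P = (r cos θ, r sin θ) = (0.349048, 19.996954)
h = r sin θ − e = 19.996954 − 10 = 9.996954
x = r cos θ + √(L² − h²) = 0.349048 + √(21316.0 − 99.9391) = 0.349048 + 145.657341 = 146.006389

146.0064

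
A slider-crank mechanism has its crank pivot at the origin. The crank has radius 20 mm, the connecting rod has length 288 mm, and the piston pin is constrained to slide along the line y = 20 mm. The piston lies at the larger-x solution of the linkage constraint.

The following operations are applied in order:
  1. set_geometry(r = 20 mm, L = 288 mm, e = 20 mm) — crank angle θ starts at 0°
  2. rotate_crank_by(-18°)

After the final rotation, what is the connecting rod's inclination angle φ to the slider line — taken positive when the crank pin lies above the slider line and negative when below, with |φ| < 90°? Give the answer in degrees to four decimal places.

set_geometry: r = 20 mm, L = 288 mm, e = 20 mm; θ ← 0°
rotate_crank_by(-18°): θ ← 0° -18° = -18°
crank pin P = (r cos θ, r sin θ) = (19.021130, -6.180340)
h = r sin θ − e = -6.180340 − 20 = -26.180340
sin φ = h / L = -26.180340 / 288 = -0.09090396
φ = arcsin(-0.09090396) = -5.215613°

-5.2156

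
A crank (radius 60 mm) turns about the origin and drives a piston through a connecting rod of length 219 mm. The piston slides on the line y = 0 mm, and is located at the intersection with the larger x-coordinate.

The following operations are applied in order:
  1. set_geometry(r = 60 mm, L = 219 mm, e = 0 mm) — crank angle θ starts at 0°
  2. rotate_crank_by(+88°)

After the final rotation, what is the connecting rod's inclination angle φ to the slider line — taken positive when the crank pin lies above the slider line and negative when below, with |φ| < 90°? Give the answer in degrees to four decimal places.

15.8909

set_geometry: r = 60 mm, L = 219 mm, e = 0 mm; θ ← 0°
rotate_crank_by(+88°): θ ← 0° +88° = 88°
crank pin P = (r cos θ, r sin θ) = (2.093970, 59.963450)
h = r sin θ − e = 59.963450 − 0 = 59.963450
sin φ = h / L = 59.963450 / 219 = 0.27380571
φ = arcsin(0.27380571) = 15.890855°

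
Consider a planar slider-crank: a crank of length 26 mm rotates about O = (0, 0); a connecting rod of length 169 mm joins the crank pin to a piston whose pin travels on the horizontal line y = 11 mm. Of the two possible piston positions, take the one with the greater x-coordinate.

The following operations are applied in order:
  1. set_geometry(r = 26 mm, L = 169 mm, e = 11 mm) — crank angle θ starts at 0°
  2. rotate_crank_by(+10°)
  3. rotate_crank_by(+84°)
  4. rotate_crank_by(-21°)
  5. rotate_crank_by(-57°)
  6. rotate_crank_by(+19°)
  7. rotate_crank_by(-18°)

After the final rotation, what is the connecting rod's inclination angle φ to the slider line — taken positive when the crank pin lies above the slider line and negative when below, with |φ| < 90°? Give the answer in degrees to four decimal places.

set_geometry: r = 26 mm, L = 169 mm, e = 11 mm; θ ← 0°
rotate_crank_by(+10°): θ ← 0° +10° = 10°
rotate_crank_by(+84°): θ ← 10° +84° = 94°
rotate_crank_by(-21°): θ ← 94° -21° = 73°
rotate_crank_by(-57°): θ ← 73° -57° = 16°
rotate_crank_by(+19°): θ ← 16° +19° = 35°
rotate_crank_by(-18°): θ ← 35° -18° = 17°
crank pin P = (r cos θ, r sin θ) = (24.863924, 7.601664)
h = r sin θ − e = 7.601664 − 11 = -3.398336
sin φ = h / L = -3.398336 / 169 = -0.02010850
φ = arcsin(-0.02010850) = -1.152210°

-1.1522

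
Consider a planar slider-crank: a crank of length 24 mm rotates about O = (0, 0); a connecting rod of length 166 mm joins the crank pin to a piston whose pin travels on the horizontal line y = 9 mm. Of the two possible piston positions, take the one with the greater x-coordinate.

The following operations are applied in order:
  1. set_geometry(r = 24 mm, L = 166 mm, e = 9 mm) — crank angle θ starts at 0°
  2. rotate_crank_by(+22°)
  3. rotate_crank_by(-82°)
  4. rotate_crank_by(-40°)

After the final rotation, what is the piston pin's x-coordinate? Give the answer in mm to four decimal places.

set_geometry: r = 24 mm, L = 166 mm, e = 9 mm; θ ← 0°
rotate_crank_by(+22°): θ ← 0° +22° = 22°
rotate_crank_by(-82°): θ ← 22° -82° = -60°
rotate_crank_by(-40°): θ ← -60° -40° = -100°
crank pin P = (r cos θ, r sin θ) = (-4.167556, -23.635386)
h = r sin θ − e = -23.635386 − 9 = -32.635386
x = r cos θ + √(L² − h²) = -4.167556 + √(27556.0 − 1065.0684) = -4.167556 + 162.760350 = 158.592794

158.5928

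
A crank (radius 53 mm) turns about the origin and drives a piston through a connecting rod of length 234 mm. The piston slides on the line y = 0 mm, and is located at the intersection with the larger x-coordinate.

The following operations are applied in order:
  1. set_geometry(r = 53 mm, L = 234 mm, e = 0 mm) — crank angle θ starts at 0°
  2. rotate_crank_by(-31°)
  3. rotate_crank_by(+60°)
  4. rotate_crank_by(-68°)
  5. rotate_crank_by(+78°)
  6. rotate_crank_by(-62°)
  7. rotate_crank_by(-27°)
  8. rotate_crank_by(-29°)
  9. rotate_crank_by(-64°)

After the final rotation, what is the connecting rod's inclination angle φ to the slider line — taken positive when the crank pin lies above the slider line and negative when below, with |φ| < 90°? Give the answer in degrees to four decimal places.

-7.8343

set_geometry: r = 53 mm, L = 234 mm, e = 0 mm; θ ← 0°
rotate_crank_by(-31°): θ ← 0° -31° = -31°
rotate_crank_by(+60°): θ ← -31° +60° = 29°
rotate_crank_by(-68°): θ ← 29° -68° = -39°
rotate_crank_by(+78°): θ ← -39° +78° = 39°
rotate_crank_by(-62°): θ ← 39° -62° = -23°
rotate_crank_by(-27°): θ ← -23° -27° = -50°
rotate_crank_by(-29°): θ ← -50° -29° = -79°
rotate_crank_by(-64°): θ ← -79° -64° = -143°
crank pin P = (r cos θ, r sin θ) = (-42.327682, -31.896196)
h = r sin θ − e = -31.896196 − 0 = -31.896196
sin φ = h / L = -31.896196 / 234 = -0.13630853
φ = arcsin(-0.13630853) = -7.834293°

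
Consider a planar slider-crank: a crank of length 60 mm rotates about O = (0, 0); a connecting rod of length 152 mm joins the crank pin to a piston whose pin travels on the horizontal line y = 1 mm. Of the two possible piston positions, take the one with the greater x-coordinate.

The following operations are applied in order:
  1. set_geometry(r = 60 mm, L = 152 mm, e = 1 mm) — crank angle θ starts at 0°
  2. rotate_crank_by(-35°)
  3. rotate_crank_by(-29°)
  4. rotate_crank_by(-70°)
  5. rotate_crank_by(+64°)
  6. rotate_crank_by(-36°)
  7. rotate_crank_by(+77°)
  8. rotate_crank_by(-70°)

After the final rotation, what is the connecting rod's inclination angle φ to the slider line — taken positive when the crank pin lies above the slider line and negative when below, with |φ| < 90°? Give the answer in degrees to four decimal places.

set_geometry: r = 60 mm, L = 152 mm, e = 1 mm; θ ← 0°
rotate_crank_by(-35°): θ ← 0° -35° = -35°
rotate_crank_by(-29°): θ ← -35° -29° = -64°
rotate_crank_by(-70°): θ ← -64° -70° = -134°
rotate_crank_by(+64°): θ ← -134° +64° = -70°
rotate_crank_by(-36°): θ ← -70° -36° = -106°
rotate_crank_by(+77°): θ ← -106° +77° = -29°
rotate_crank_by(-70°): θ ← -29° -70° = -99°
crank pin P = (r cos θ, r sin θ) = (-9.386068, -59.261300)
h = r sin θ − e = -59.261300 − 1 = -60.261300
sin φ = h / L = -60.261300 / 152 = -0.39645592
φ = arcsin(-0.39645592) = -23.356807°

-23.3568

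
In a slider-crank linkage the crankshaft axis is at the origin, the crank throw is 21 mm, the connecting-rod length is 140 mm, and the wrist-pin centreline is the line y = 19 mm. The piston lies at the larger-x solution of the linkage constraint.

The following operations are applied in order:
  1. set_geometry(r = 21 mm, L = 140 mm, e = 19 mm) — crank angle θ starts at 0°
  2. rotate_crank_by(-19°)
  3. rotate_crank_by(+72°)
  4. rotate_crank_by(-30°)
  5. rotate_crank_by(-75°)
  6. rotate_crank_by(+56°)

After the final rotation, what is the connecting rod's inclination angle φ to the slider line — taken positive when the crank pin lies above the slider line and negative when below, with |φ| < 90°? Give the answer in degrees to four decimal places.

-7.1952

set_geometry: r = 21 mm, L = 140 mm, e = 19 mm; θ ← 0°
rotate_crank_by(-19°): θ ← 0° -19° = -19°
rotate_crank_by(+72°): θ ← -19° +72° = 53°
rotate_crank_by(-30°): θ ← 53° -30° = 23°
rotate_crank_by(-75°): θ ← 23° -75° = -52°
rotate_crank_by(+56°): θ ← -52° +56° = 4°
crank pin P = (r cos θ, r sin θ) = (20.948845, 1.464886)
h = r sin θ − e = 1.464886 − 19 = -17.535114
sin φ = h / L = -17.535114 / 140 = -0.12525081
φ = arcsin(-0.12525081) = -7.195240°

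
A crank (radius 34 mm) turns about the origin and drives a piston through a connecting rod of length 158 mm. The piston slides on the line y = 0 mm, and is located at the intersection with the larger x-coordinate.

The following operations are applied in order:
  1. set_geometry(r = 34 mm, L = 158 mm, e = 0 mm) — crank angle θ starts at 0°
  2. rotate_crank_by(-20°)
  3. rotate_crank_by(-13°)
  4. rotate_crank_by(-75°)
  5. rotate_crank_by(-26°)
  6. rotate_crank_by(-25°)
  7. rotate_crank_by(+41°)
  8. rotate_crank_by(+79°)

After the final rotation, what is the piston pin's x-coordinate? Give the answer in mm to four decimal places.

set_geometry: r = 34 mm, L = 158 mm, e = 0 mm; θ ← 0°
rotate_crank_by(-20°): θ ← 0° -20° = -20°
rotate_crank_by(-13°): θ ← -20° -13° = -33°
rotate_crank_by(-75°): θ ← -33° -75° = -108°
rotate_crank_by(-26°): θ ← -108° -26° = -134°
rotate_crank_by(-25°): θ ← -134° -25° = -159°
rotate_crank_by(+41°): θ ← -159° +41° = -118°
rotate_crank_by(+79°): θ ← -118° +79° = -39°
crank pin P = (r cos θ, r sin θ) = (26.422963, -21.396893)
h = r sin θ − e = -21.396893 − 0 = -21.396893
x = r cos θ + √(L² − h²) = 26.422963 + √(24964.0 − 457.8270) = 26.422963 + 156.544476 = 182.967439

182.9674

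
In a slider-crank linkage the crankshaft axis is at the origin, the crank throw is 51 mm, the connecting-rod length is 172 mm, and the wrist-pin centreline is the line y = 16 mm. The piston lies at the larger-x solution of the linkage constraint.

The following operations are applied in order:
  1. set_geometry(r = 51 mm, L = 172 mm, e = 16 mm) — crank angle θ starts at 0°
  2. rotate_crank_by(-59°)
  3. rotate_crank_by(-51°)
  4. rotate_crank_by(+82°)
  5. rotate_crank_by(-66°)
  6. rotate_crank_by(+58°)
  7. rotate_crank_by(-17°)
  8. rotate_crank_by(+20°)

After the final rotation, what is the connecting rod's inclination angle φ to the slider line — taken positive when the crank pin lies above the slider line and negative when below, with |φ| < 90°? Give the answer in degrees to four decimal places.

-14.7449

set_geometry: r = 51 mm, L = 172 mm, e = 16 mm; θ ← 0°
rotate_crank_by(-59°): θ ← 0° -59° = -59°
rotate_crank_by(-51°): θ ← -59° -51° = -110°
rotate_crank_by(+82°): θ ← -110° +82° = -28°
rotate_crank_by(-66°): θ ← -28° -66° = -94°
rotate_crank_by(+58°): θ ← -94° +58° = -36°
rotate_crank_by(-17°): θ ← -36° -17° = -53°
rotate_crank_by(+20°): θ ← -53° +20° = -33°
crank pin P = (r cos θ, r sin θ) = (42.772199, -27.776591)
h = r sin θ − e = -27.776591 − 16 = -43.776591
sin φ = h / L = -43.776591 / 172 = -0.25451506
φ = arcsin(-0.25451506) = -14.744852°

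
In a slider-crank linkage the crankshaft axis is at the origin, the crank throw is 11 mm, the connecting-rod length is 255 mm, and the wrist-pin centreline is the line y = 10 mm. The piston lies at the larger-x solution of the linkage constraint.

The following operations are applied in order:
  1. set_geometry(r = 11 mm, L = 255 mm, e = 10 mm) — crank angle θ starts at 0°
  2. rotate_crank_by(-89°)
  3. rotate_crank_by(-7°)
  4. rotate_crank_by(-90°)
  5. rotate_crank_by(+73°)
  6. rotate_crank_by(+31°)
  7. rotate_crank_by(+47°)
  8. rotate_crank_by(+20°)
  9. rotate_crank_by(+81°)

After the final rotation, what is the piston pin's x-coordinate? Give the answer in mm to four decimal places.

set_geometry: r = 11 mm, L = 255 mm, e = 10 mm; θ ← 0°
rotate_crank_by(-89°): θ ← 0° -89° = -89°
rotate_crank_by(-7°): θ ← -89° -7° = -96°
rotate_crank_by(-90°): θ ← -96° -90° = -186°
rotate_crank_by(+73°): θ ← -186° +73° = -113°
rotate_crank_by(+31°): θ ← -113° +31° = -82°
rotate_crank_by(+47°): θ ← -82° +47° = -35°
rotate_crank_by(+20°): θ ← -35° +20° = -15°
rotate_crank_by(+81°): θ ← -15° +81° = 66°
crank pin P = (r cos θ, r sin θ) = (4.474103, 10.049000)
h = r sin θ − e = 10.049000 − 10 = 0.049000
x = r cos θ + √(L² − h²) = 4.474103 + √(65025.0 − 0.0024) = 4.474103 + 254.999995 = 259.474098

259.4741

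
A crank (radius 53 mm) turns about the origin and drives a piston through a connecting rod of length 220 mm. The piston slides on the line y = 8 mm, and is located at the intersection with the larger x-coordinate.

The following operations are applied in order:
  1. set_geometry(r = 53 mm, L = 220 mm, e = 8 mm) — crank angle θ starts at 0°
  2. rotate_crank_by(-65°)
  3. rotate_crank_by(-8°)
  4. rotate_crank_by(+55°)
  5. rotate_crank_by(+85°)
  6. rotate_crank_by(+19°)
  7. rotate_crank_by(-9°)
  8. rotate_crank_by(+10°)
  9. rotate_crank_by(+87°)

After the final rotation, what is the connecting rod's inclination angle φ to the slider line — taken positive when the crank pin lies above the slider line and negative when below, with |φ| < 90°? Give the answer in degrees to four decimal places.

set_geometry: r = 53 mm, L = 220 mm, e = 8 mm; θ ← 0°
rotate_crank_by(-65°): θ ← 0° -65° = -65°
rotate_crank_by(-8°): θ ← -65° -8° = -73°
rotate_crank_by(+55°): θ ← -73° +55° = -18°
rotate_crank_by(+85°): θ ← -18° +85° = 67°
rotate_crank_by(+19°): θ ← 67° +19° = 86°
rotate_crank_by(-9°): θ ← 86° -9° = 77°
rotate_crank_by(+10°): θ ← 77° +10° = 87°
rotate_crank_by(+87°): θ ← 87° +87° = 174°
crank pin P = (r cos θ, r sin θ) = (-52.709660, 5.540009)
h = r sin θ − e = 5.540009 − 8 = -2.459991
sin φ = h / L = -2.459991 / 220 = -0.01118178
φ = arcsin(-0.01118178) = -0.640682°

-0.6407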